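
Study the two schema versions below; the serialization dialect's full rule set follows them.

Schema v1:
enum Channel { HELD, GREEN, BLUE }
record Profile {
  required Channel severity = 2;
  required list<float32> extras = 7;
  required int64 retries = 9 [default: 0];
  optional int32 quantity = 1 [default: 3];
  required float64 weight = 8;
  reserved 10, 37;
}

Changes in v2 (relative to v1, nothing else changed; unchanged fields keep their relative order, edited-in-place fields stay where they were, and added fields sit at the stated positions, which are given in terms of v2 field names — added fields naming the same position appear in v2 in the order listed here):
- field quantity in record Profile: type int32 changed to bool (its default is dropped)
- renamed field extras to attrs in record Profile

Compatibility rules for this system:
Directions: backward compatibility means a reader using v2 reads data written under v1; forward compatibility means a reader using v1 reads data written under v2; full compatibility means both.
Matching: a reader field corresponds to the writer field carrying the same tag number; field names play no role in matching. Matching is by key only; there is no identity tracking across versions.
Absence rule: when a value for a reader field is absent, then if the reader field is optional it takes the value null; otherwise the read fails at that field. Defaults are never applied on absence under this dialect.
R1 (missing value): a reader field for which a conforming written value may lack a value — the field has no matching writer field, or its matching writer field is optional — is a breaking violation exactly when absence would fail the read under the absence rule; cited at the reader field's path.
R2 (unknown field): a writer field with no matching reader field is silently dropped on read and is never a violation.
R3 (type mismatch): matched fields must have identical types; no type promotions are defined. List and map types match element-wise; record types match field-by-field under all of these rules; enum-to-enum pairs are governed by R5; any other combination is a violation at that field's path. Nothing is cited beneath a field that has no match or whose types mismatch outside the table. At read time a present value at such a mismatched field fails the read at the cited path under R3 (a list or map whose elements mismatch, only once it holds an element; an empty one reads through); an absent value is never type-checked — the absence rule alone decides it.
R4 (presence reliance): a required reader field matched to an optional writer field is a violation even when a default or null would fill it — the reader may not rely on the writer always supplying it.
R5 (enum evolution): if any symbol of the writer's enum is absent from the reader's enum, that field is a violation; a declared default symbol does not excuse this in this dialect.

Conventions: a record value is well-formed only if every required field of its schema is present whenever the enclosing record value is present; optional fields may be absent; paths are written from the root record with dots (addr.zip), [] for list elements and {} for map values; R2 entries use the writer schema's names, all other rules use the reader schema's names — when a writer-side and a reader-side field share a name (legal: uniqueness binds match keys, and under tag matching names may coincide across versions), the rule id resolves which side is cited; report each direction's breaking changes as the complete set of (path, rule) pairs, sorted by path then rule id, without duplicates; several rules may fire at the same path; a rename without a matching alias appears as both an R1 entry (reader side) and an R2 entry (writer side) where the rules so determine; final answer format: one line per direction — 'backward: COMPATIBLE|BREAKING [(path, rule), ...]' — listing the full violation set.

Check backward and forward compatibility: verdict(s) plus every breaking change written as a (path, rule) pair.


backward: BREAKING [(quantity, R3)]; forward: BREAKING [(quantity, R3)]

arrows below run writer -> reader for Profile
backward analysis of Profile with v2 as reader and v1 as writer:
  Channel -> Channel, writer required: severity aligns to severity
  list<float32> -> list<float32>, writer required: attrs aligns to extras
  int64 -> int64, writer required: retries aligns to retries
  int32 -> bool, writer optional: quantity aligns to quantity
  float64 -> float64, writer required: weight aligns to weight
  R3 fires at quantity
  => backward verdict for Profile: BREAKING, 1 violation(s)
forward analysis of Profile with v1 as reader and v2 as writer:
  Channel -> Channel, writer required: severity aligns to severity
  list<float32> -> list<float32>, writer required: extras aligns to attrs
  int64 -> int64, writer required: retries aligns to retries
  bool -> int32, writer optional: quantity aligns to quantity
  float64 -> float64, writer required: weight aligns to weight
  R3 fires at quantity
  => forward verdict for Profile: BREAKING, 1 violation(s)


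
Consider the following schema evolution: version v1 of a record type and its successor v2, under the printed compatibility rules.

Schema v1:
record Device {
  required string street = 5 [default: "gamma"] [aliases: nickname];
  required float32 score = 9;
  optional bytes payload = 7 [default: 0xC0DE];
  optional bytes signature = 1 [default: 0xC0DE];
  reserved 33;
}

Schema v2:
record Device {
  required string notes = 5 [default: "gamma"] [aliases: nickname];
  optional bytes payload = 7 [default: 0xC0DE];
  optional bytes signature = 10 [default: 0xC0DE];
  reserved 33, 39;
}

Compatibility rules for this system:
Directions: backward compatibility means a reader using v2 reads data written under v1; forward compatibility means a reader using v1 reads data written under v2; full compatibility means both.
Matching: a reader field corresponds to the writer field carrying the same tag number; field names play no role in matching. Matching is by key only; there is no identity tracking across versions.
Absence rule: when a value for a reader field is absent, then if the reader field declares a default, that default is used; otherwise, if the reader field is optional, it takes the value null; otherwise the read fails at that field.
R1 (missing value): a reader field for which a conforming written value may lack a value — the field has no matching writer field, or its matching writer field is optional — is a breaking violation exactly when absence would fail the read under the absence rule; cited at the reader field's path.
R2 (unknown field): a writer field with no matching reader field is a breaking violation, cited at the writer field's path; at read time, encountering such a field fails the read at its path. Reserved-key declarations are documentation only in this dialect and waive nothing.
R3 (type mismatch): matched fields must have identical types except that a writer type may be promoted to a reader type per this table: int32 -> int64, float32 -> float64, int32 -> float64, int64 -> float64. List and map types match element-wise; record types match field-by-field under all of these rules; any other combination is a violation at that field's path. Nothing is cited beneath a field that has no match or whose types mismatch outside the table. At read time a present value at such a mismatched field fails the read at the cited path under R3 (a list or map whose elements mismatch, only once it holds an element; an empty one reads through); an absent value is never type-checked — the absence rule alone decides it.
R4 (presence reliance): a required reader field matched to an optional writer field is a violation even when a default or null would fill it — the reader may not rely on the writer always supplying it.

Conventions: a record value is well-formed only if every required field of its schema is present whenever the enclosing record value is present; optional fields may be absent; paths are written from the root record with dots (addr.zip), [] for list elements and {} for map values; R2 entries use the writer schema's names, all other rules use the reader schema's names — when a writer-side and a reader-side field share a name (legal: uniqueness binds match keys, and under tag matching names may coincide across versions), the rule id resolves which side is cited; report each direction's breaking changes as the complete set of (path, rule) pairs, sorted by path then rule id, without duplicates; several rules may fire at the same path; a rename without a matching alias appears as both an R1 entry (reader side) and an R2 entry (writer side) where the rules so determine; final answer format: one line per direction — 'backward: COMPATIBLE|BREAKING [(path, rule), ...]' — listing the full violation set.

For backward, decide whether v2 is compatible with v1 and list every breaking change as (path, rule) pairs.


backward: BREAKING [(score, R2), (signature, R2)]

each type pair in Device: writer, then reader
backward for Device (reader v2, writer v1):
  notes: paired with writer street (string -> string; writer required)
  payload: paired with writer payload (bytes -> bytes; writer optional)
  no writer field matches reader signature
  writer field score has no reader counterpart
  writer field signature has no reader counterpart
  rule R2 violated at score
  rule R2 violated at signature
  => 2 violation(s): backward is BREAKING for Device
the rest of the Device diff is inert for this question:
  renamed field street to notes in record Device -> triggers nothing under Device's printed rules — same verdict


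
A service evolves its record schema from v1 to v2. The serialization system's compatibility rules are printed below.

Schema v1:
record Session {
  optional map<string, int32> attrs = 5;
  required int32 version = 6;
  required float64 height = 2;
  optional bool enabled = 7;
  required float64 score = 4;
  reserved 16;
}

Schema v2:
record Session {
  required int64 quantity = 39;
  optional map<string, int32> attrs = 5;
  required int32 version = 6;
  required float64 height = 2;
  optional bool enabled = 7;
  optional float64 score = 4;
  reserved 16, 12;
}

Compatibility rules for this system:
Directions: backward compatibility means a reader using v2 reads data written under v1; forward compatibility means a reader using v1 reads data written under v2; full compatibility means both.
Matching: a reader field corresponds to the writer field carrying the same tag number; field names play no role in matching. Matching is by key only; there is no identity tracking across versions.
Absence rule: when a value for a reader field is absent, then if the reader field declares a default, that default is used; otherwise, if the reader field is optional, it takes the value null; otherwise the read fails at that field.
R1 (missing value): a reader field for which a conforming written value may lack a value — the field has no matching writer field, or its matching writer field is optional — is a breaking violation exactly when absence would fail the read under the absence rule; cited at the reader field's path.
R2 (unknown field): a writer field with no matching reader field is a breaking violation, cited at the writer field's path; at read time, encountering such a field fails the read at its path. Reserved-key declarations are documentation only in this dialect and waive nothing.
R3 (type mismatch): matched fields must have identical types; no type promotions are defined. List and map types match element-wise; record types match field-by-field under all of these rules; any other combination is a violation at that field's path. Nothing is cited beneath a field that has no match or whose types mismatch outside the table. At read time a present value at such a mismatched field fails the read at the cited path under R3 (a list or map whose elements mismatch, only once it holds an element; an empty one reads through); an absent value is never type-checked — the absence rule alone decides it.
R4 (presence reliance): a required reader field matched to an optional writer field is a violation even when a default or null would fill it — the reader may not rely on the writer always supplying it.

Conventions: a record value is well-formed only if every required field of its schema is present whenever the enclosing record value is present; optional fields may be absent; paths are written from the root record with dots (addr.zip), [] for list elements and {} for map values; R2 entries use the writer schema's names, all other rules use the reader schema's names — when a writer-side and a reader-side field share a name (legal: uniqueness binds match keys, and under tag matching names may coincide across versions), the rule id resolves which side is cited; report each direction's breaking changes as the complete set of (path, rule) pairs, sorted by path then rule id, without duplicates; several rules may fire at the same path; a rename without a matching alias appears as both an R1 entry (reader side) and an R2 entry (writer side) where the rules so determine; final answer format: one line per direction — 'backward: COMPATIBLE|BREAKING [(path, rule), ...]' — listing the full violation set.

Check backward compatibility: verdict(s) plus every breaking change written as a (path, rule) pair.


the writer's type comes first in each Session pair
backward pass over Session, reader schema v2, writer schema v1:
  quantity has no writer counterpart
  attrs: map<string, int32> -> map<string, int32>, writer optional; from attrs
  version: int32 -> int32, writer required; from version
  height: float64 -> float64, writer required; from height
  enabled: bool -> bool, writer optional; from enabled
  score: float64 -> float64, writer required; from score
  breaking: (quantity, R1)
  backward on Session therefore BREAKING (1)
the other Session changes do not affect what is asked:
  field score in record Session: required changed to optional -> its effect on Session is confined to the forward direction, not asked

backward: BREAKING [(quantity, R1)]


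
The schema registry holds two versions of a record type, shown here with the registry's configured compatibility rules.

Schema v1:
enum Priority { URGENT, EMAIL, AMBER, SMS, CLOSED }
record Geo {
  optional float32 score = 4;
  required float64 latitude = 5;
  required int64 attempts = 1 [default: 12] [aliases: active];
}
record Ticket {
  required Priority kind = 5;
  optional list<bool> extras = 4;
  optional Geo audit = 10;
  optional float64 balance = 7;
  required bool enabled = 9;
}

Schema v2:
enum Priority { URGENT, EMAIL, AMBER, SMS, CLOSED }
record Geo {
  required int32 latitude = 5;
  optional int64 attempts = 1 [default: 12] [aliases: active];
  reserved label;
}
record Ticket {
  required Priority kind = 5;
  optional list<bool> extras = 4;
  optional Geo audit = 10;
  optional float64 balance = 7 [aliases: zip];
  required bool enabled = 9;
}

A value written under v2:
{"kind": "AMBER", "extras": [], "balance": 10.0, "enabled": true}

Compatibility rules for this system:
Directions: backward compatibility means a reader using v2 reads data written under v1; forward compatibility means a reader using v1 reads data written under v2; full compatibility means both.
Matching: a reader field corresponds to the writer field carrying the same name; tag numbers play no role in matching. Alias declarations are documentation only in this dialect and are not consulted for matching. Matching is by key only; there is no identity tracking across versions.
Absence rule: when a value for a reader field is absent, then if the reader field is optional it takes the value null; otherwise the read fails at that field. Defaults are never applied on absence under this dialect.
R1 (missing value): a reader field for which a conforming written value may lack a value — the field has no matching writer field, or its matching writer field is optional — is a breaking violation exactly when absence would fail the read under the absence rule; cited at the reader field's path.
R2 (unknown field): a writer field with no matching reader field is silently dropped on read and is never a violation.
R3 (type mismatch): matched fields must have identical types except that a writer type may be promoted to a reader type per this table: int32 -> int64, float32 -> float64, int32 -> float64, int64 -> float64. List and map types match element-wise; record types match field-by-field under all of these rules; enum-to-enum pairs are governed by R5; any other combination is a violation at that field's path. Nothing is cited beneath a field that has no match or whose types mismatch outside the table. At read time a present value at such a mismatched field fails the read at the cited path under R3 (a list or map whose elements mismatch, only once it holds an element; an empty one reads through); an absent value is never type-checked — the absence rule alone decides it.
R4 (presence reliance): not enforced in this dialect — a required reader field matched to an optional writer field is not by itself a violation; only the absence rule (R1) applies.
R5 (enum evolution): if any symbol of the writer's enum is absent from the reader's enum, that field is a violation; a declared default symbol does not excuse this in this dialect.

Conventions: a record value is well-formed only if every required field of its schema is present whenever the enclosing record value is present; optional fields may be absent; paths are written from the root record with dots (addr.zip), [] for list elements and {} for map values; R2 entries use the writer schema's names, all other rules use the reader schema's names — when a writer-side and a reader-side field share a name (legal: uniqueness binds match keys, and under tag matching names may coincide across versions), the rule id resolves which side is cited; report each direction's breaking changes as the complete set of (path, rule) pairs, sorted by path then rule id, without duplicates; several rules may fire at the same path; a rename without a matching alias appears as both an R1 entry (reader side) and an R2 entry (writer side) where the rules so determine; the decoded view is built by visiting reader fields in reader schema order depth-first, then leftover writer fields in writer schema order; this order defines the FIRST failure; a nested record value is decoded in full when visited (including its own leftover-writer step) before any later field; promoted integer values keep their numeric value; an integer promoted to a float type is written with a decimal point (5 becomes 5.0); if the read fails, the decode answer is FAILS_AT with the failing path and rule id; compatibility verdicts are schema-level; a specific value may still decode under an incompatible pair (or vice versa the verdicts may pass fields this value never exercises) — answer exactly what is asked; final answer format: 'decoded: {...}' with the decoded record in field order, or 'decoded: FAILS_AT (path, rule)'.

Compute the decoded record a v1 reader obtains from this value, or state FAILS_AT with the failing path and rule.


in Ticket below, arrows point writer -> reader
decode walk for Ticket under reader schema v1:
  kind := "AMBER"
  extras := []
  audit := null (not supplied -> null)
  balance := 10.0
  enabled := true
  => decoded: {"kind": "AMBER", "extras": [], "audit": null, "balance": 10.0, "enabled": true}
remaining Ticket differences; none change what is asked:
  removed field score from record Geo -> fires no rule on Ticket under this dialect and leaves the result unchanged
  field attempts in record Geo: required changed to optional -> changes Ticket's schema-level verdicts only — the decode of this value is the same
  field latitude in record Geo: type float64 changed to int32 -> changes Ticket's schema-level verdicts only — the decode of this value is the same

decoded: {"kind": "AMBER", "extras": [], "audit": null, "balance": 10.0, "enabled": true}


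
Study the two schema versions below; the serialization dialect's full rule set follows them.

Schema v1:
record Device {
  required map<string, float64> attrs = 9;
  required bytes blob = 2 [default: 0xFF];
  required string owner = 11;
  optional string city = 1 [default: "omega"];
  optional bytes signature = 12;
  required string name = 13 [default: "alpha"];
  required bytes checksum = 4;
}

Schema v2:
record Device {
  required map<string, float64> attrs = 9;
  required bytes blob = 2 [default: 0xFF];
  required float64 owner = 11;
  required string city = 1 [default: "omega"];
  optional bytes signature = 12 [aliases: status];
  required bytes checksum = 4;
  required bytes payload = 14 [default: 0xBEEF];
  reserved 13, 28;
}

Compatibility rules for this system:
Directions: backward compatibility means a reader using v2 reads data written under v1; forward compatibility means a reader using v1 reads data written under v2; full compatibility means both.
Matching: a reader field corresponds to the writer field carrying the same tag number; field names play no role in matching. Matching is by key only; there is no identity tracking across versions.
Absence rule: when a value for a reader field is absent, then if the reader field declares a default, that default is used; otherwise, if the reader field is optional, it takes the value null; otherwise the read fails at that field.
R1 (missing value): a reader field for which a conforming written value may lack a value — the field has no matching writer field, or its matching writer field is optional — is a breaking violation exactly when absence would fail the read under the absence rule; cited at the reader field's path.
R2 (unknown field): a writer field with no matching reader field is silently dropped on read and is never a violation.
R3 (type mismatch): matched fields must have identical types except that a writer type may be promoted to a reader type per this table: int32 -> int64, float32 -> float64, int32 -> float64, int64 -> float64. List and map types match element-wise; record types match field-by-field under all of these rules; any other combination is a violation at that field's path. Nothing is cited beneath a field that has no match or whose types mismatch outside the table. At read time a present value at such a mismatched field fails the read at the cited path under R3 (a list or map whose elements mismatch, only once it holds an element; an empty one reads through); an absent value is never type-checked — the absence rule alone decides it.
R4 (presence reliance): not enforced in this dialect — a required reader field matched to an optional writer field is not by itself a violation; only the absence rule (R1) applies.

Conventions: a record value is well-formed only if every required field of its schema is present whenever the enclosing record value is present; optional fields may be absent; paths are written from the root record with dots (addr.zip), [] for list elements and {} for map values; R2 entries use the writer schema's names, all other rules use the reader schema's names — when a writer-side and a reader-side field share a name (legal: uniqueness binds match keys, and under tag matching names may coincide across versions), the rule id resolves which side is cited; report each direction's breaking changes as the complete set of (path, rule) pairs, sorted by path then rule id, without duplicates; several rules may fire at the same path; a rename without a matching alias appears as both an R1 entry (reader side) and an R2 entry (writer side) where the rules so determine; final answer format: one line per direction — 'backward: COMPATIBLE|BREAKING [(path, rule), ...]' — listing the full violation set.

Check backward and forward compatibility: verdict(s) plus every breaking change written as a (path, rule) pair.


the writer's type comes first in each Device pair
backward analysis of Device with v2 as reader and v1 as writer:
  map<string, float64> -> map<string, float64>, writer required: attrs aligns to attrs
  bytes -> bytes, writer required: blob aligns to blob
  string -> float64, writer required: owner aligns to owner
  string -> string, writer optional: city aligns to city
  bytes -> bytes, writer optional: signature aligns to signature
  bytes -> bytes, writer required: checksum aligns to checksum
  payload: no writer match
  writer field name has no reader counterpart
  breaking: (owner, R3)
  => backward verdict for Device: BREAKING, 1 violation(s)
forward analysis of Device with v1 as reader and v2 as writer:
  map<string, float64> -> map<string, float64>, writer required: attrs aligns to attrs
  bytes -> bytes, writer required: blob aligns to blob
  float64 -> string, writer required: owner aligns to owner
  string -> string, writer required: city aligns to city
  bytes -> bytes, writer optional: signature aligns to signature
  name: no writer match
  bytes -> bytes, writer required: checksum aligns to checksum
  writer field payload has no reader counterpart
  breaking: (owner, R3)
  => forward verdict for Device: BREAKING, 1 violation(s)

backward: BREAKING [(owner, R3)]; forward: BREAKING [(owner, R3)]


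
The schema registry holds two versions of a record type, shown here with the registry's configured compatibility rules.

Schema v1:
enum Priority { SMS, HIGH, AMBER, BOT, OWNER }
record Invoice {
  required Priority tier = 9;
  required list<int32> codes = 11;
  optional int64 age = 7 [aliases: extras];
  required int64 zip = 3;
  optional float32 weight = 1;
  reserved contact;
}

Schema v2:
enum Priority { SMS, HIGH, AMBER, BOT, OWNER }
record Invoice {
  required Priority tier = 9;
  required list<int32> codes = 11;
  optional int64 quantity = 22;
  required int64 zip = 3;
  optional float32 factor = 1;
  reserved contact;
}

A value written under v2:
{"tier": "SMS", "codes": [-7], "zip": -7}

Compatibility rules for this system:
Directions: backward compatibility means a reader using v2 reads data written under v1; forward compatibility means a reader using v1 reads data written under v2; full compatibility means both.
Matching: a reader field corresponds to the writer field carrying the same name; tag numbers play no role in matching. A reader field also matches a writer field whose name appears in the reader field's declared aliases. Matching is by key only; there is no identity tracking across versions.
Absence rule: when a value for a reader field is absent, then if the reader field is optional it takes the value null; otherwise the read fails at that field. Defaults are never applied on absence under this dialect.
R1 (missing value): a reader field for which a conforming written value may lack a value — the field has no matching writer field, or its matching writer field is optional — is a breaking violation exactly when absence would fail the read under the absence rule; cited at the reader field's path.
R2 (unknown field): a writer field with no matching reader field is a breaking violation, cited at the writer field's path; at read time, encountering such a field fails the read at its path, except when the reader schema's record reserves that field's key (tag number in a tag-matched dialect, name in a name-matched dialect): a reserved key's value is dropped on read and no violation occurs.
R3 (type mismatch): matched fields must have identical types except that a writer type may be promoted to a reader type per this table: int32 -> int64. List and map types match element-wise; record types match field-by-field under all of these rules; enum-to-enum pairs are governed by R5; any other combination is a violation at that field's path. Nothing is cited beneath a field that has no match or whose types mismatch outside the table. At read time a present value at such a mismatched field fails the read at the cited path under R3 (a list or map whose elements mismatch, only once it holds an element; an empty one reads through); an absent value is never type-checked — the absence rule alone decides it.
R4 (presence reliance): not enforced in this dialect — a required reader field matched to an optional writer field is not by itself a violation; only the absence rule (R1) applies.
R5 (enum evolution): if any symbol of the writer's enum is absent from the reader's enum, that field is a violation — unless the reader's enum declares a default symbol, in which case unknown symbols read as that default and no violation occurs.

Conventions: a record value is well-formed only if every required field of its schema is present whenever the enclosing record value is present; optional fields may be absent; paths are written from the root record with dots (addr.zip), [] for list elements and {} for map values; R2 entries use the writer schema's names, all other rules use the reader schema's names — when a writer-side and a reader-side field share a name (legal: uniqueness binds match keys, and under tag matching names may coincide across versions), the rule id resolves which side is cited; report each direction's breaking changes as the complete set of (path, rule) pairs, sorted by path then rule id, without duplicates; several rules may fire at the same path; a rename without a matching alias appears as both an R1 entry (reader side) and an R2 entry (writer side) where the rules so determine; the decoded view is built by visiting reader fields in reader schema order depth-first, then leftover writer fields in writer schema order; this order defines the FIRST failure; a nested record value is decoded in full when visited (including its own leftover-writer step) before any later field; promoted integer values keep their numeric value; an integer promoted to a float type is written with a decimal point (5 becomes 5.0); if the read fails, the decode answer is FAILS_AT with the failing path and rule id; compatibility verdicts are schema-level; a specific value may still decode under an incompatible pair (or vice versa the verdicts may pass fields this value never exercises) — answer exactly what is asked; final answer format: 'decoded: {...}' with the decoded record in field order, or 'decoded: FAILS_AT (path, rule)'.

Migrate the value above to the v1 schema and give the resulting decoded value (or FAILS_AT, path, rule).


the writer's type comes first in each Invoice pair
decoding the Invoice value with the v1 reader:
  tier := "SMS"
  codes := [-7]
  age := null (missing; optional => null)
  zip := -7
  weight := null (missing; optional => null)
  => decoded: {"tier": "SMS", "codes": [-7], "age": null, "zip": -7, "weight": null}
remaining Invoice differences; none change what is asked:
  renamed field weight to factor in record Invoice -> shifts the Invoice verdicts, not this decode
  added field quantity to record Invoice: optional int64, tag 22 (in v2 it sits immediately before zip) -> shifts the Invoice verdicts, not this decode
  removed field age from record Invoice -> shifts the Invoice verdicts, not this decode

decoded: {"tier": "SMS", "codes": [-7], "age": null, "zip": -7, "weight": null}


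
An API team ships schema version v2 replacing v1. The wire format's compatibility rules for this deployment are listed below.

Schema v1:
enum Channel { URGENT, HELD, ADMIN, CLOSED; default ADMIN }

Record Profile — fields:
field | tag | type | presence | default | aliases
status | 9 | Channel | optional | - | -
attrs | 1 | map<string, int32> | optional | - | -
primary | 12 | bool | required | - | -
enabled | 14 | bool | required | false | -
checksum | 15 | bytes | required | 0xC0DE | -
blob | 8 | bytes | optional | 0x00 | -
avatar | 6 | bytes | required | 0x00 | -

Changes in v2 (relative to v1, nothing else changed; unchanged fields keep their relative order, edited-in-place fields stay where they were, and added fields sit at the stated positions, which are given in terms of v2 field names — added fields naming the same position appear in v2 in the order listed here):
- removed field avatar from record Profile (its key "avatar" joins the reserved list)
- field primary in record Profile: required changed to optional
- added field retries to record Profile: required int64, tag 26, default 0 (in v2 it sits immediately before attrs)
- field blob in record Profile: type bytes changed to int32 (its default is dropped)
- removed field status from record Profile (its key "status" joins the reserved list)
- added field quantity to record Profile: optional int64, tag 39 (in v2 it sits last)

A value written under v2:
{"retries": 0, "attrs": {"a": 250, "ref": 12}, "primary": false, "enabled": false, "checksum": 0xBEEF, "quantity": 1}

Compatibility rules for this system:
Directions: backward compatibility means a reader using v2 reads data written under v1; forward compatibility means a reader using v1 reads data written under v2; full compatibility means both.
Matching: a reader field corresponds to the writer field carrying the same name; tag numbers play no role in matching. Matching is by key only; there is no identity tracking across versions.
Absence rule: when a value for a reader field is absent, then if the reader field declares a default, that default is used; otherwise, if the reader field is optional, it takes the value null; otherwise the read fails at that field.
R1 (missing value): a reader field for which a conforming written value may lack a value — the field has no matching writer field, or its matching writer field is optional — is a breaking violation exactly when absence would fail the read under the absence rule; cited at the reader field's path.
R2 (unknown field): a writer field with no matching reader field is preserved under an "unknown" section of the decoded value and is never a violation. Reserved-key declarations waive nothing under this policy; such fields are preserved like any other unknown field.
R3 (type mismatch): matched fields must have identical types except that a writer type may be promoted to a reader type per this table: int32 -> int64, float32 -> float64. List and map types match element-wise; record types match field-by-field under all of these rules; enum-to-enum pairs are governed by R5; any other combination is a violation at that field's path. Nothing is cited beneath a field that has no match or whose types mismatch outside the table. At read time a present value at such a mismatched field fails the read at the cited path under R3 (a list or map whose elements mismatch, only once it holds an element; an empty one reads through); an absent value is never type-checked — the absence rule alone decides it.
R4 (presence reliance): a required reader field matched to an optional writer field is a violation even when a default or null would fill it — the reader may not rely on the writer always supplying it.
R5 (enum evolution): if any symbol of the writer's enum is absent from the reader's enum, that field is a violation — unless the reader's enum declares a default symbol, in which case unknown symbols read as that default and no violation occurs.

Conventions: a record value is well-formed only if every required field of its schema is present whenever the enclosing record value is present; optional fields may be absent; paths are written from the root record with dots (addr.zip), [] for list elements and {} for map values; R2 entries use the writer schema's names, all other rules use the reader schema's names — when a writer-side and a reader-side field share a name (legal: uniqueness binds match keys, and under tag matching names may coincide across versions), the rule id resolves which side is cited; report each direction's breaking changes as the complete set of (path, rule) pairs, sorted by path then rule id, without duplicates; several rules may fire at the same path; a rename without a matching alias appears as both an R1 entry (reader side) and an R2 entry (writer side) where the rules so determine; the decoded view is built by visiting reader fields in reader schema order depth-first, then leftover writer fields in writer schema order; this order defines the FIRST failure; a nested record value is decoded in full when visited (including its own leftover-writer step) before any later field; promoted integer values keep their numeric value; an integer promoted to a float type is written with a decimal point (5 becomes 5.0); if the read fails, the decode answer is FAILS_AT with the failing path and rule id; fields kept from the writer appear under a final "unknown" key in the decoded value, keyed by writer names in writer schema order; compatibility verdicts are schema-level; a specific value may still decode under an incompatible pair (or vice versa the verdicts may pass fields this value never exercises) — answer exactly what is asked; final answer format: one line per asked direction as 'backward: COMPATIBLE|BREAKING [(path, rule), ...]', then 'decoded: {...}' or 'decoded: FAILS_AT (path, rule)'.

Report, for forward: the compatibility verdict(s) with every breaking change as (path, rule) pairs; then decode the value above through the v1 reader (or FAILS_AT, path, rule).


the writer's type comes first in each Profile pair
forward on Profile — v1 reading data written by v2:
  no writer field matches reader status
  attrs <- attrs (map<string, int32> -> map<string, int32>, writer optional)
  primary <- primary (bool -> bool, writer optional)
  enabled <- enabled (bool -> bool, writer required)
  checksum <- checksum (bytes -> bytes, writer required)
  blob <- blob (int32 -> bytes, writer optional)
  no writer field matches reader avatar
  leftover writer field: retries
  leftover writer field: quantity
  R3 fires at blob
  R1 fires at primary
  R4 fires at primary
  forward on Profile therefore BREAKING (3)
decode walk for Profile under reader schema v1:
  status := null (absent, optional -> null)
  attrs := {"a": 250, "ref": 12}
  primary := false
  enabled := false
  checksum := 0xBEEF
  blob := 0x00 (absent -> default)
  avatar := 0x00 (absent -> default)
  writer retries: kept under "unknown"
  writer quantity: kept under "unknown"
  => decoded: {"status": null, "attrs": {"a": 250, "ref": 12}, "primary": false, "enabled": false, "checksum": 0xBEEF, "blob": 0x00, "avatar": 0x00, "unknown": {"retries": 0, "quantity": 1}}
diffs on Profile not affecting the asked answer:
  removed field avatar from record Profile (its key "avatar" joins the reserved list) -> inert for the asked Profile verdict: nothing fires
  removed field status from record Profile (its key "status" joins the reserved list) -> inert for the asked Profile verdict: nothing fires

forward: BREAKING [(blob, R3), (primary, R1), (primary, R4)]; decoded: {"status": null, "attrs": {"a": 250, "ref": 12}, "primary": false, "enabled": false, "checksum": 0xBEEF, "blob": 0x00, "avatar": 0x00, "unknown": {"retries": 0, "quantity": 1}}


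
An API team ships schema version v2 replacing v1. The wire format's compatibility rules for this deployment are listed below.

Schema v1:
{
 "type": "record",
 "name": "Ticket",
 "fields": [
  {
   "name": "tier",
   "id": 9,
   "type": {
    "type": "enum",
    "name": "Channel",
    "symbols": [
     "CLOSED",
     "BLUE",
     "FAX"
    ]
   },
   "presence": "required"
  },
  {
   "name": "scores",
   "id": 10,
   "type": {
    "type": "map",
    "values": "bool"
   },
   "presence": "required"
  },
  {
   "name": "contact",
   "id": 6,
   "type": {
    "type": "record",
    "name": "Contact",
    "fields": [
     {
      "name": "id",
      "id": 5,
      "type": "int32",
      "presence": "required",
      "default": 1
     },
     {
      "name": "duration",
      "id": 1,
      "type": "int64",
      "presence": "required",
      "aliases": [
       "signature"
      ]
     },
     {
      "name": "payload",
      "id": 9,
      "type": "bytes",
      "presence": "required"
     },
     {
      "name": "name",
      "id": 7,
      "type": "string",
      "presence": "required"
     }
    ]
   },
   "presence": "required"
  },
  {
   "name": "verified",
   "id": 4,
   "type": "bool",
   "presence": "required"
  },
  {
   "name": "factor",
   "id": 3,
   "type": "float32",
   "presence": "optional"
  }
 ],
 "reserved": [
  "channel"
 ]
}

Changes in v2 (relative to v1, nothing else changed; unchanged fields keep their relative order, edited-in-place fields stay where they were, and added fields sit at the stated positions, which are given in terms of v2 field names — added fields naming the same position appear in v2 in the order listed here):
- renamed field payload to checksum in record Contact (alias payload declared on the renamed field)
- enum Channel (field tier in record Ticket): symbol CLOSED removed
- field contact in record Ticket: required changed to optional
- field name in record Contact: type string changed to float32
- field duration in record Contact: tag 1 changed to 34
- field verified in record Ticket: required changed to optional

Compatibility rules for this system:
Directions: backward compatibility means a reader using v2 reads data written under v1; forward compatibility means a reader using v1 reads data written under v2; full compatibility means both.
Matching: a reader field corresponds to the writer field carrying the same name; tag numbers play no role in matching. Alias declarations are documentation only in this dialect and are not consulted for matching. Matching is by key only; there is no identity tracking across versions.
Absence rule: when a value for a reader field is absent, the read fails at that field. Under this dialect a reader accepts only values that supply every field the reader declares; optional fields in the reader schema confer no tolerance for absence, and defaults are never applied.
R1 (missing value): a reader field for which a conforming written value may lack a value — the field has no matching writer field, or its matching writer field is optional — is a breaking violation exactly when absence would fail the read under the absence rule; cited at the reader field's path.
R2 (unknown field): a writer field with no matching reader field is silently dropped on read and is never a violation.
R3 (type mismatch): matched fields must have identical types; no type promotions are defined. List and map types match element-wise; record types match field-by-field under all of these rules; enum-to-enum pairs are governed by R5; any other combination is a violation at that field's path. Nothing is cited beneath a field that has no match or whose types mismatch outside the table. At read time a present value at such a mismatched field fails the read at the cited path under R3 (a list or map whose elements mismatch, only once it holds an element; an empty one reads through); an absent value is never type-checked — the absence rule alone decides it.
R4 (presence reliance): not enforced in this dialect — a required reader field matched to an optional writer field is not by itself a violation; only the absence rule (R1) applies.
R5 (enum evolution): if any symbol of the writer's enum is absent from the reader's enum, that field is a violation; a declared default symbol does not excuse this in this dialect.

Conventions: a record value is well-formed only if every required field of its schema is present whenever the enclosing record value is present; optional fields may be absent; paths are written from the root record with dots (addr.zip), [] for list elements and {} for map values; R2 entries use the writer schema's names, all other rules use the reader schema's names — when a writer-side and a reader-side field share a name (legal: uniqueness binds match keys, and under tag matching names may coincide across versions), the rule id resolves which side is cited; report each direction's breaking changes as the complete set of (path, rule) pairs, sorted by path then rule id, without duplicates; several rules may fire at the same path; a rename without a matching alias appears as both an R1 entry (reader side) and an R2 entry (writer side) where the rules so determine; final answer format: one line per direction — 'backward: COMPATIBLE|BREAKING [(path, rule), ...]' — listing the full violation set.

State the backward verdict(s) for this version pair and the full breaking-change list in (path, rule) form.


backward: BREAKING [(contact.checksum, R1), (contact.name, R3), (factor, R1), (tier, R5)]

arrows below run writer -> reader for Ticket
backward pass over Ticket, reader schema v2, writer schema v1:
  tier: paired with writer tier (Channel -> Channel; writer required)
  scores: paired with writer scores (map<string, bool> -> map<string, bool>; writer required)
  contact: paired with writer contact (Contact -> Contact; writer required)
  verified: paired with writer verified (bool -> bool; writer required)
  factor: paired with writer factor (float32 -> float32; writer optional)
  contact.id: paired with writer contact.id (int32 -> int32; writer required)
  contact.duration: paired with writer contact.duration (int64 -> int64; writer required)
  contact.checksum: no writer-side match
  contact.name: paired with writer contact.name (string -> float32; writer required)
  leftover writer field: contact.payload
  violation R1 at contact.checksum
  violation R3 at contact.name
  violation R1 at factor
  violation R5 at tier
  => backward verdict for Ticket: BREAKING, 4 violation(s)
the other Ticket changes do not affect what is asked:
  field contact in record Ticket: required changed to optional -> fires only in the forward direction of Ticket, which is not asked here
  field duration in record Contact: tag 1 changed to 34 -> triggers nothing under Ticket's printed rules — same verdict
  field verified in record Ticket: required changed to optional -> fires only in the forward direction of Ticket, which is not asked here
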